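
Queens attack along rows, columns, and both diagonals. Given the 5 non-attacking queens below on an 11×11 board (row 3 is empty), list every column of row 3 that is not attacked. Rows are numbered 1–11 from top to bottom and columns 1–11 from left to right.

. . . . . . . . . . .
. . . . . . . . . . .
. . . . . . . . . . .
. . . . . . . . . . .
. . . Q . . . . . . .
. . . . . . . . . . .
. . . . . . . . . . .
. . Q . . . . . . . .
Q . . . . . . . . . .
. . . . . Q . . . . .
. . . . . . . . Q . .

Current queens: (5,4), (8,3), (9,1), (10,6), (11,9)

(5,4) attacks row 3 at column 4 and diagonals 2, 6.
(8,3) attacks row 3 at column 3 and diagonals 8.
(9,1) attacks row 3 at column 1 and diagonals 7.
(10,6) attacks row 3 at column 6.
(11,9) attacks row 3 at column 9 and diagonals 1.
Attacked columns: {1, 2, 3, 4, 6, 7, 8, 9}. Safe: {5, 10, 11}.

columns 5, 10, 11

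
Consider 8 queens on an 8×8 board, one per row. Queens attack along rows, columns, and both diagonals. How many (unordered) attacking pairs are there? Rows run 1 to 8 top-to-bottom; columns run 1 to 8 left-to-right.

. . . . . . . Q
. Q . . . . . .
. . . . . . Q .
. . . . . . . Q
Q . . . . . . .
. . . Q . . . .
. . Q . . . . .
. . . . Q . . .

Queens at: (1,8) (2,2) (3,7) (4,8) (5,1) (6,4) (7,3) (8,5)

Same column: (1,8)–(4,8) (column 8).
Same diagonal: (3,7)–(4,8) (|3−4| = |7−8| = 1); (3,7)–(6,4) (|3−6| = |7−4| = 3); (3,7)–(7,3) (|3−7| = |7−3| = 4); (5,1)–(7,3) (|5−7| = |1−3| = 2); (6,4)–(7,3) (|6−7| = |4−3| = 1).
Total attacking pairs: 6.

6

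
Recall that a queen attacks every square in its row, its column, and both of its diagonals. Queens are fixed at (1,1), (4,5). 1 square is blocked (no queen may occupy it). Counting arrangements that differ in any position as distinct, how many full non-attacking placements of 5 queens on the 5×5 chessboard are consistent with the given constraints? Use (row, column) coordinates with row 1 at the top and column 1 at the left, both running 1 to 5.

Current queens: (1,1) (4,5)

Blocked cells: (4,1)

Branch on row 2: col 4 → 1.
Sum: 1 = 1.

1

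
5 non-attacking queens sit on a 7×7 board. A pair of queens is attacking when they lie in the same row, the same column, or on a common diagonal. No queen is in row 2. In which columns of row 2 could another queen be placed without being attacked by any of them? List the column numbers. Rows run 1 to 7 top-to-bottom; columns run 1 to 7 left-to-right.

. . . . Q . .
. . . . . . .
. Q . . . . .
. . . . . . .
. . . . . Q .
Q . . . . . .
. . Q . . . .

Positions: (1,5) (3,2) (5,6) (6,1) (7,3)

(1,5) attacks row 2 at column 5 and diagonals 4, 6.
(3,2) attacks row 2 at column 2 and diagonals 1, 3.
(5,6) attacks row 2 at column 6 and diagonals 3.
(6,1) attacks row 2 at column 1 and diagonals 5.
(7,3) attacks row 2 at column 3.
Attacked columns: {1, 2, 3, 4, 5, 6}. Safe: {7}.

columns 7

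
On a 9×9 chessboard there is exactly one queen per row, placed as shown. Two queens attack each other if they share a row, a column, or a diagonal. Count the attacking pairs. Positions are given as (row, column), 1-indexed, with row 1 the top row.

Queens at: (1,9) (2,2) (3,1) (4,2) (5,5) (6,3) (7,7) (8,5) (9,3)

10

Same column: (2,2)–(4,2) (column 2); (5,5)–(8,5) (column 5); (6,3)–(9,3) (column 3).
Same diagonal: (1,9)–(5,5) (|1−5| = |9−5| = 4); (2,2)–(3,1) (|2−3| = |2−1| = 1); (2,2)–(5,5) (|2−5| = |2−5| = 3); (2,2)–(7,7) (|2−7| = |2−7| = 5); (3,1)–(4,2) (|3−4| = |1−2| = 1); (5,5)–(7,7) (|5−7| = |5−7| = 2); (6,3)–(8,5) (|6−8| = |3−5| = 2).
Total attacking pairs: 10.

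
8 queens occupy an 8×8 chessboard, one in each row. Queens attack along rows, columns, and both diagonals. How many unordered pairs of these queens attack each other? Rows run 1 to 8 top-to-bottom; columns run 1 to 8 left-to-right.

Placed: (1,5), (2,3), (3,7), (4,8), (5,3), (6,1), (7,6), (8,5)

6

Same column: (1,5)–(8,5) (column 5); (2,3)–(5,3) (column 3).
Same diagonal: (1,5)–(3,7) (|1−3| = |5−7| = 2); (1,5)–(4,8) (|1−4| = |5−8| = 3); (3,7)–(4,8) (|3−4| = |7−8| = 1); (7,6)–(8,5) (|7−8| = |6−5| = 1).
Total attacking pairs: 6.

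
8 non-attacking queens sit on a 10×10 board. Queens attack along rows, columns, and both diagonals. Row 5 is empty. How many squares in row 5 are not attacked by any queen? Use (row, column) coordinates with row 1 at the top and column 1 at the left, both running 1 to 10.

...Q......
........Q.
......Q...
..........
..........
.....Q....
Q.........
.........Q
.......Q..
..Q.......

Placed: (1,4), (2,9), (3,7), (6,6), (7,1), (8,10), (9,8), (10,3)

(1,4) attacks row 5 at column 4 and diagonals 8.
(2,9) attacks row 5 at column 9 and diagonals 6.
(3,7) attacks row 5 at column 7 and diagonals 5, 9.
(6,6) attacks row 5 at column 6 and diagonals 5, 7.
(7,1) attacks row 5 at column 1 and diagonals 3.
(8,10) attacks row 5 at column 10 and diagonals 7.
(9,8) attacks row 5 at column 8 and diagonals 4.
(10,3) attacks row 5 at column 3 and diagonals 8.
Attacked columns: {1, 3, 4, 5, 6, 7, 8, 9, 10}. Safe: {2}.

1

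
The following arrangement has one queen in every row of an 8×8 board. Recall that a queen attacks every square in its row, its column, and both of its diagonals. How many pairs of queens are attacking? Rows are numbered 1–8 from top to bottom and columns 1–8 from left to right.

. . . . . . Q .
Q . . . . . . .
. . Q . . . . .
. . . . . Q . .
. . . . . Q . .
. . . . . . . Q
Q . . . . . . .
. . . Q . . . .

4

Same column: (2,1)–(7,1) (column 1); (4,6)–(5,6) (column 6).
Same diagonal: (1,7)–(7,1) (|1−7| = |7−1| = 6); (4,6)–(6,8) (|4−6| = |6−8| = 2).
Total attacking pairs: 4.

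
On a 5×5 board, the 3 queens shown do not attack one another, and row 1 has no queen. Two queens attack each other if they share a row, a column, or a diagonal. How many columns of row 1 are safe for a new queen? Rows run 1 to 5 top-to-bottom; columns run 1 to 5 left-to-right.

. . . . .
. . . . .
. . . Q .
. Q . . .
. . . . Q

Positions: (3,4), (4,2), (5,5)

(3,4) attacks row 1 at column 4 and diagonals 2.
(4,2) attacks row 1 at column 2 and diagonals 5.
(5,5) attacks row 1 at column 5 and diagonals 1.
Attacked columns: {1, 2, 4, 5}. Safe: {3}.

1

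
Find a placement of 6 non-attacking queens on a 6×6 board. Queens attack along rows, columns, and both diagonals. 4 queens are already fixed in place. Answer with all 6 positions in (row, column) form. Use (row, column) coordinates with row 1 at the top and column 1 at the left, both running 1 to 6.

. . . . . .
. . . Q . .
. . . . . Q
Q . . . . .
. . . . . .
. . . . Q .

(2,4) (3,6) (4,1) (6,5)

(1,2) (2,4) (3,6) (4,1) (5,3) (6,5)

Row 1: attacked by (2,4)→{3,4,5}; (3,6)→{4,6}; (4,1)→{1,4}; (6,5)→{5}. Safe: 2. Place at column 2.
Row 5: attacked by (1,2)→{2,6}; (2,4)→{1,4}; (3,6)→{4,6}; (4,1)→{1,2}; (6,5)→{4,5,6}. Safe: 3. Place at column 3.
Columns [2, 4, 6, 1, 3, 5], r−c [-1, -2, -3, 3, 2, 1], r+c [3, 6, 9, 5, 8, 11] are all distinct, so no two queens attack.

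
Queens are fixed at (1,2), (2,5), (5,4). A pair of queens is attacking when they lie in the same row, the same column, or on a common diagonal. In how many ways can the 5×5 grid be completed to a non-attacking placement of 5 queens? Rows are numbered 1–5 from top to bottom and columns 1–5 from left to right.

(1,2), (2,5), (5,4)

1

Branch on row 3: col 1 → 0; col 3 → 1.
Sum: 0 + 1 = 1.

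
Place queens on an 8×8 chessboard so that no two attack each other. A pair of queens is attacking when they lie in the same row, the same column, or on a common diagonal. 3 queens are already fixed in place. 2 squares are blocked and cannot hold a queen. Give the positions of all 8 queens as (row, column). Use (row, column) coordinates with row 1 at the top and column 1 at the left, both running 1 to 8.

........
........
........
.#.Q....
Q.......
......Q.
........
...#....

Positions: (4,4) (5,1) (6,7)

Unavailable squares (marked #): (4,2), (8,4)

Row 1: attacked by (4,4)→{1,4,7}; (5,1)→{1,5}; (6,7)→{2,7}. Safe: 3, 6, 8. Place at column 3.
Row 2: attacked by (1,3)→{2,3,4}; (4,4)→{2,4,6}; (5,1)→{1,4}; (6,7)→{3,7}. Safe: 5, 8. Place at column 5.
Row 3: attacked by (1,3)→{1,3,5}; (2,5)→{4,5,6}; (4,4)→{3,4,5}; (5,1)→{1,3}; (6,7)→{4,7}. Safe: 2, 8. Place at column 8.
Row 7: attacked by (1,3)→{3}; (2,5)→{5}; (3,8)→{4,8}; (4,4)→{1,4,7}; (5,1)→{1,3}; (6,7)→{6,7,8}. Safe: 2. Place at column 2.
Row 8: attacked by (1,3)→{3}; (2,5)→{5}; (3,8)→{3,8}; (4,4)→{4,8}; (5,1)→{1,4}; (6,7)→{5,7}; (7,2)→{1,2,3}. Blocked: 4. Safe: 6. Place at column 6.
Columns [3, 5, 8, 4, 1, 7, 2, 6], r−c [-2, -3, -5, 0, 4, -1, 5, 2], r+c [4, 7, 11, 8, 6, 13, 9, 14] are all distinct, so no two queens attack.

(1,3) (2,5) (3,8) (4,4) (5,1) (6,7) (7,2) (8,6)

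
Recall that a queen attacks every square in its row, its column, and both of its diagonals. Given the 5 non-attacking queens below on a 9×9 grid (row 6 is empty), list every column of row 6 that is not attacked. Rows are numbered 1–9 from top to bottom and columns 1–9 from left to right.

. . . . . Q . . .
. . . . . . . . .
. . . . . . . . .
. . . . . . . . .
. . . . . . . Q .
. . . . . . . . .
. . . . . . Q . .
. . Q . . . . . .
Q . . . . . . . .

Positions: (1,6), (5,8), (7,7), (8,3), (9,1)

columns 2

(1,6) attacks row 6 at column 6 and diagonals 1.
(5,8) attacks row 6 at column 8 and diagonals 7, 9.
(7,7) attacks row 6 at column 7 and diagonals 6, 8.
(8,3) attacks row 6 at column 3 and diagonals 1, 5.
(9,1) attacks row 6 at column 1 and diagonals 4.
Attacked columns: {1, 3, 4, 5, 6, 7, 8, 9}. Safe: {2}.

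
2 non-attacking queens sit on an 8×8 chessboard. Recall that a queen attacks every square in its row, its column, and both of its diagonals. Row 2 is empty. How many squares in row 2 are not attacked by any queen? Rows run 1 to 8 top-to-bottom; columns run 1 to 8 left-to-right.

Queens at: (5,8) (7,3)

5

(5,8) attacks row 2 at column 8 and diagonals 5.
(7,3) attacks row 2 at column 3 and diagonals 8.
Attacked columns: {3, 5, 8}. Safe: {1, 2, 4, 6, 7}.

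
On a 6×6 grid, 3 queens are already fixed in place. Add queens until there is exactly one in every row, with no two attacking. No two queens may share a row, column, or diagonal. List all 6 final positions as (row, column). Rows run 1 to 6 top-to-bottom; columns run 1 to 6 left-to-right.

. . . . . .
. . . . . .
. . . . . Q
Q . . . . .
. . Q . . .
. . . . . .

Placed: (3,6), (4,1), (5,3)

(1,2) (2,4) (3,6) (4,1) (5,3) (6,5)

Row 1: attacked by (3,6)→{4,6}; (4,1)→{1,4}; (5,3)→{3}. Safe: 2, 5. Place at column 2.
Row 2: attacked by (1,2)→{1,2,3}; (3,6)→{5,6}; (4,1)→{1,3}; (5,3)→{3,6}. Safe: 4. Place at column 4.
Row 6: attacked by (1,2)→{2}; (2,4)→{4}; (3,6)→{3,6}; (4,1)→{1,3}; (5,3)→{2,3,4}. Safe: 5. Place at column 5.
Columns [2, 4, 6, 1, 3, 5], r−c [-1, -2, -3, 3, 2, 1], r+c [3, 6, 9, 5, 8, 11] are all distinct, so no two queens attack.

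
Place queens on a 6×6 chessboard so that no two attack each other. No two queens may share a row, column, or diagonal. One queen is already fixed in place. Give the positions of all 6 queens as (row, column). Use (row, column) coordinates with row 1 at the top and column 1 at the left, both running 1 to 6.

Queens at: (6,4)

Row 1: attacked by (6,4)→{4}. Safe: 1, 2, 3, 5, 6. Place at column 3.
Row 2: attacked by (1,3)→{2,3,4}; (6,4)→{4}. Safe: 1, 5, 6. Place at column 6.
Row 3: attacked by (1,3)→{1,3,5}; (2,6)→{5,6}; (6,4)→{1,4}. Safe: 2. Place at column 2.
Row 4: attacked by (1,3)→{3,6}; (2,6)→{4,6}; (3,2)→{1,2,3}; (6,4)→{2,4,6}. Safe: 5. Place at column 5.
Row 5: attacked by (1,3)→{3}; (2,6)→{3,6}; (3,2)→{2,4}; (4,5)→{4,5,6}; (6,4)→{3,4,5}. Safe: 1. Place at column 1.
Columns [3, 6, 2, 5, 1, 4], r−c [-2, -4, 1, -1, 4, 2], r+c [4, 8, 5, 9, 6, 10] are all distinct, so no two queens attack.

(1,3) (2,6) (3,2) (4,5) (5,1) (6,4)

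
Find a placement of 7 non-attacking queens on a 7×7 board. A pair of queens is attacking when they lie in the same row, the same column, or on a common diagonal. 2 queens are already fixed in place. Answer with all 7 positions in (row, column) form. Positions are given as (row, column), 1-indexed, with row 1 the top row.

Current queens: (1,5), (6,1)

(1,5) (2,7) (3,2) (4,6) (5,3) (6,1) (7,4)

Row 2: attacked by (1,5)→{4,5,6}; (6,1)→{1,5}. Safe: 2, 3, 7. Place at column 7.
Row 3: attacked by (1,5)→{3,5,7}; (2,7)→{6,7}; (6,1)→{1,4}. Safe: 2. Place at column 2.
Row 4: attacked by (1,5)→{2,5}; (2,7)→{5,7}; (3,2)→{1,2,3}; (6,1)→{1,3}. Safe: 4, 6. Place at column 6.
Row 5: attacked by (1,5)→{1,5}; (2,7)→{4,7}; (3,2)→{2,4}; (4,6)→{5,6,7}; (6,1)→{1,2}. Safe: 3. Place at column 3.
Row 7: attacked by (1,5)→{5}; (2,7)→{2,7}; (3,2)→{2,6}; (4,6)→{3,6}; (5,3)→{1,3,5}; (6,1)→{1,2}. Safe: 4. Place at column 4.
Columns [5, 7, 2, 6, 3, 1, 4], r−c [-4, -5, 1, -2, 2, 5, 3], r+c [6, 9, 5, 10, 8, 7, 11] are all distinct, so no two queens attack.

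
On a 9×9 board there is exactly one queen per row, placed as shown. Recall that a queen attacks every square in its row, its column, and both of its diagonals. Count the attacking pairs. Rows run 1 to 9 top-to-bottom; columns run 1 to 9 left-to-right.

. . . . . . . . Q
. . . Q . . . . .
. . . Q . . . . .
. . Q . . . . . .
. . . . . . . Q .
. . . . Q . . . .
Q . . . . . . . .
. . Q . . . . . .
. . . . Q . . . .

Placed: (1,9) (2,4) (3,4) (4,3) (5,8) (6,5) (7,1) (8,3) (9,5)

Same column: (2,4)–(3,4) (column 4); (4,3)–(8,3) (column 3); (6,5)–(9,5) (column 5).
Same diagonal: (3,4)–(4,3) (|3−4| = |4−3| = 1); (4,3)–(6,5) (|4−6| = |3−5| = 2); (6,5)–(8,3) (|6−8| = |5−3| = 2).
Total attacking pairs: 6.

6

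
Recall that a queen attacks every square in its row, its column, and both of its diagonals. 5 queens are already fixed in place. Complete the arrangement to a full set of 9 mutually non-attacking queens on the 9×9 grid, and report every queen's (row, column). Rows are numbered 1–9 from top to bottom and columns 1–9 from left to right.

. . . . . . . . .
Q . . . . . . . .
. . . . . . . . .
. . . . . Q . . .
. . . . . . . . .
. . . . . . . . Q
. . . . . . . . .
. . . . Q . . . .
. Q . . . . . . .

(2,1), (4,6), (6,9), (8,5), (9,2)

Row 1: attacked by (2,1)→{1,2}; (4,6)→{3,6,9}; (6,9)→{4,9}; (8,5)→{5}; (9,2)→{2}. Safe: 7, 8. Place at column 8.
Row 3: attacked by (1,8)→{6,8}; (2,1)→{1,2}; (4,6)→{5,6,7}; (6,9)→{6,9}; (8,5)→{5}; (9,2)→{2,8}. Safe: 3, 4. Place at column 4.
Row 5: attacked by (1,8)→{4,8}; (2,1)→{1,4}; (3,4)→{2,4,6}; (4,6)→{5,6,7}; (6,9)→{8,9}; (8,5)→{2,5,8}; (9,2)→{2,6}. Safe: 3. Place at column 3.
Row 7: attacked by (1,8)→{2,8}; (2,1)→{1,6}; (3,4)→{4,8}; (4,6)→{3,6,9}; (5,3)→{1,3,5}; (6,9)→{8,9}; (8,5)→{4,5,6}; (9,2)→{2,4}. Safe: 7. Place at column 7.
Columns [8, 1, 4, 6, 3, 9, 7, 5, 2], r−c [-7, 1, -1, -2, 2, -3, 0, 3, 7], r+c [9, 3, 7, 10, 8, 15, 14, 13, 11] are all distinct, so no two queens attack.

(1,8) (2,1) (3,4) (4,6) (5,3) (6,9) (7,7) (8,5) (9,2)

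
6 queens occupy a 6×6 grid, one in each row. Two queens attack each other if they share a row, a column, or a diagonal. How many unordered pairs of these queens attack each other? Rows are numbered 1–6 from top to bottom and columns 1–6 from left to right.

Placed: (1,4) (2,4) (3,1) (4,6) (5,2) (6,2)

3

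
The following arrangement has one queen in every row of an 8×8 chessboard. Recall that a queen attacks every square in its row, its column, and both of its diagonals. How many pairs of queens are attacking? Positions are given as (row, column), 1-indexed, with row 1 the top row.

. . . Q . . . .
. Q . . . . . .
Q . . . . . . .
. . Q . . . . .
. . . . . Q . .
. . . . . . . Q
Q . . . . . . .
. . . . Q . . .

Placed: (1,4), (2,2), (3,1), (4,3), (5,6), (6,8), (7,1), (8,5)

Same column: (3,1)–(7,1) (column 1).
Same diagonal: (2,2)–(3,1) (|2−3| = |2−1| = 1).
Total attacking pairs: 2.

2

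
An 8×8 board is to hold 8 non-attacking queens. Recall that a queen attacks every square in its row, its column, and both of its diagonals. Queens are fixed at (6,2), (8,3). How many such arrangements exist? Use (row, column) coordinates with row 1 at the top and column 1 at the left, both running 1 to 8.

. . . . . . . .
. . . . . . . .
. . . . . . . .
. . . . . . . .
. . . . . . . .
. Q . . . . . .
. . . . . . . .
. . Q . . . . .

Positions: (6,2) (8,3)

Branch on row 1: col 1 → 1; col 4 → 2; col 5 → 2; col 6 → 2; col 8 → 0.
Sum: 1 + 2 + 2 + 2 + 0 = 7.

7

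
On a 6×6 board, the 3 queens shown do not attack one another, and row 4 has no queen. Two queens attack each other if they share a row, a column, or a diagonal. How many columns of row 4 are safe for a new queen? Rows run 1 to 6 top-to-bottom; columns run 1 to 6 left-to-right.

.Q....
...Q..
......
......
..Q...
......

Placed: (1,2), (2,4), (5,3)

1

(1,2) attacks row 4 at column 2 and diagonals 5.
(2,4) attacks row 4 at column 4 and diagonals 2, 6.
(5,3) attacks row 4 at column 3 and diagonals 2, 4.
Attacked columns: {2, 3, 4, 5, 6}. Safe: {1}.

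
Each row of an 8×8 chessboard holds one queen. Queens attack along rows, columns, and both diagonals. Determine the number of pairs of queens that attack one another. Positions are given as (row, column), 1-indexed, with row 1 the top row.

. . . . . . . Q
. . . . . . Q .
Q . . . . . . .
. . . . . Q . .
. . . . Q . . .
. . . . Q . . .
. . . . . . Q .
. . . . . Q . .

8

Same column: (2,7)–(7,7) (column 7); (4,6)–(8,6) (column 6); (5,5)–(6,5) (column 5).
Same diagonal: (1,8)–(2,7) (|1−2| = |8−7| = 1); (3,1)–(8,6) (|3−8| = |1−6| = 5); (4,6)–(5,5) (|4−5| = |6−5| = 1); (5,5)–(7,7) (|5−7| = |5−7| = 2); (7,7)–(8,6) (|7−8| = |7−6| = 1).
Total attacking pairs: 8.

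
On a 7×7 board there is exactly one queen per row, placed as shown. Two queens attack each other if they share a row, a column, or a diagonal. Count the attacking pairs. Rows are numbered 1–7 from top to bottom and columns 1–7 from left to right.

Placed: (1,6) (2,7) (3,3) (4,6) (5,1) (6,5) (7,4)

4

Same column: (1,6)–(4,6) (column 6).
Same diagonal: (1,6)–(2,7) (|1−2| = |6−7| = 1); (3,3)–(5,1) (|3−5| = |3−1| = 2); (6,5)–(7,4) (|6−7| = |5−4| = 1).
Total attacking pairs: 4.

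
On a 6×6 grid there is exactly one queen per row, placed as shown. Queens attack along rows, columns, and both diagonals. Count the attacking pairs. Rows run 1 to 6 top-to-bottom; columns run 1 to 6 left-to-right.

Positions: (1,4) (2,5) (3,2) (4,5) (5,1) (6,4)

4

Same column: (1,4)–(6,4) (column 4); (2,5)–(4,5) (column 5).
Same diagonal: (1,4)–(2,5) (|1−2| = |4−5| = 1); (1,4)–(3,2) (|1−3| = |4−2| = 2).
Total attacking pairs: 4.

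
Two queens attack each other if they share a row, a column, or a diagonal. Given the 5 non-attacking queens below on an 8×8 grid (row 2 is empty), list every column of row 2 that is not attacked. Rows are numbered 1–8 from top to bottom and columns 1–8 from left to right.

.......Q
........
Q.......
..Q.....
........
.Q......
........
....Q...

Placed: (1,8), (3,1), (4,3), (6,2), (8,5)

(1,8) attacks row 2 at column 8 and diagonals 7.
(3,1) attacks row 2 at column 1 and diagonals 2.
(4,3) attacks row 2 at column 3 and diagonals 1, 5.
(6,2) attacks row 2 at column 2 and diagonals 6.
(8,5) attacks row 2 at column 5.
Attacked columns: {1, 2, 3, 5, 6, 7, 8}. Safe: {4}.

columns 4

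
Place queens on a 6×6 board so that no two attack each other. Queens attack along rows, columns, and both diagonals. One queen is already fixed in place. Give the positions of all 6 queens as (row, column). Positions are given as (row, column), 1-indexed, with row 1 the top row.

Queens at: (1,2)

(1,2) (2,4) (3,6) (4,1) (5,3) (6,5)

Row 2: attacked by (1,2)→{1,2,3}. Safe: 4, 5, 6. Place at column 4.
Row 3: attacked by (1,2)→{2,4}; (2,4)→{3,4,5}. Safe: 1, 6. Place at column 6.
Row 4: attacked by (1,2)→{2,5}; (2,4)→{2,4,6}; (3,6)→{5,6}. Safe: 1, 3. Place at column 1.
Row 5: attacked by (1,2)→{2,6}; (2,4)→{1,4}; (3,6)→{4,6}; (4,1)→{1,2}. Safe: 3, 5. Place at column 3.
Row 6: attacked by (1,2)→{2}; (2,4)→{4}; (3,6)→{3,6}; (4,1)→{1,3}; (5,3)→{2,3,4}. Safe: 5. Place at column 5.
Columns [2, 4, 6, 1, 3, 5], r−c [-1, -2, -3, 3, 2, 1], r+c [3, 6, 9, 5, 8, 11] are all distinct, so no two queens attack.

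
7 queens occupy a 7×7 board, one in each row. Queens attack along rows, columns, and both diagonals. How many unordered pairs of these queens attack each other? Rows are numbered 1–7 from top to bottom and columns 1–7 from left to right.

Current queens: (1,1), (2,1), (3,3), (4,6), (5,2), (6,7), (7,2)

Same column: (1,1)–(2,1) (column 1); (5,2)–(7,2) (column 2).
Same diagonal: (1,1)–(3,3) (|1−3| = |1−3| = 2).
Total attacking pairs: 3.

3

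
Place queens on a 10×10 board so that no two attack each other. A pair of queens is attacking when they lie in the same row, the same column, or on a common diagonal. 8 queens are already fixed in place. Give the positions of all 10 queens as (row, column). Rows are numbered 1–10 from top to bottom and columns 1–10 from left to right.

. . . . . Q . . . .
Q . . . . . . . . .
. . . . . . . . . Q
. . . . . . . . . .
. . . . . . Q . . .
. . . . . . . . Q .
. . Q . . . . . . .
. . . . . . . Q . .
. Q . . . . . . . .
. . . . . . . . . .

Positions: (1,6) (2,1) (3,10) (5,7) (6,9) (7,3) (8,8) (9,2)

Row 4: attacked by (1,6)→{3,6,9}; (2,1)→{1,3}; (3,10)→{9,10}; (5,7)→{6,7,8}; (6,9)→{7,9}; (7,3)→{3,6}; (8,8)→{4,8}; (9,2)→{2,7}. Safe: 5. Place at column 5.
Row 10: attacked by (1,6)→{6}; (2,1)→{1,9}; (3,10)→{3,10}; (4,5)→{5}; (5,7)→{2,7}; (6,9)→{5,9}; (7,3)→{3,6}; (8,8)→{6,8,10}; (9,2)→{1,2,3}. Safe: 4. Place at column 4.
Columns [6, 1, 10, 5, 7, 9, 3, 8, 2, 4], r−c [-5, 1, -7, -1, -2, -3, 4, 0, 7, 6], r+c [7, 3, 13, 9, 12, 15, 10, 16, 11, 14] are all distinct, so no two queens attack.

(1,6) (2,1) (3,10) (4,5) (5,7) (6,9) (7,3) (8,8) (9,2) (10,4)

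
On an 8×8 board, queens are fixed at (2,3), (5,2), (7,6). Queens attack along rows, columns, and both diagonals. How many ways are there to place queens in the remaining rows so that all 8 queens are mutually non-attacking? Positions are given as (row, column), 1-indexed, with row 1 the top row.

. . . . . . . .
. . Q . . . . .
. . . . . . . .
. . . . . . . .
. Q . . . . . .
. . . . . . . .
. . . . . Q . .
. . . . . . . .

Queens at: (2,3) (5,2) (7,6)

1

Branch on row 1: col 1 → 0; col 5 → 1; col 7 → 0; col 8 → 0.
Sum: 0 + 1 + 0 + 0 = 1.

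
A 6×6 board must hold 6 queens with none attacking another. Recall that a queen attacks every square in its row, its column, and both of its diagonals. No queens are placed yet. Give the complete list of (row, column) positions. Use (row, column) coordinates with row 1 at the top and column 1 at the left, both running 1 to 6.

(1,3) (2,6) (3,2) (4,5) (5,1) (6,4)

Row 1: Safe: 1, 2, 3, 4, 5, 6. Place at column 3.
Row 2: attacked by (1,3)→{2,3,4}. Safe: 1, 5, 6. Place at column 6.
Row 3: attacked by (1,3)→{1,3,5}; (2,6)→{5,6}. Safe: 2, 4. Place at column 2.
Row 4: attacked by (1,3)→{3,6}; (2,6)→{4,6}; (3,2)→{1,2,3}. Safe: 5. Place at column 5.
Row 5: attacked by (1,3)→{3}; (2,6)→{3,6}; (3,2)→{2,4}; (4,5)→{4,5,6}. Safe: 1. Place at column 1.
Row 6: attacked by (1,3)→{3}; (2,6)→{2,6}; (3,2)→{2,5}; (4,5)→{3,5}; (5,1)→{1,2}. Safe: 4. Place at column 4.
Columns [3, 6, 2, 5, 1, 4], r−c [-2, -4, 1, -1, 4, 2], r+c [4, 8, 5, 9, 6, 10] are all distinct, so no two queens attack.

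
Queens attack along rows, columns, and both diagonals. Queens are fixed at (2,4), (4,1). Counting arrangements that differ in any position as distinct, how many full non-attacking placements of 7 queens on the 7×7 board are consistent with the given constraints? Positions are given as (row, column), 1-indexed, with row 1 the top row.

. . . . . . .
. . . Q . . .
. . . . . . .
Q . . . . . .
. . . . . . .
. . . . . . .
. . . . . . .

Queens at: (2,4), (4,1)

Branch on row 1: col 2 → 1; col 6 → 1; col 7 → 0.
Sum: 1 + 1 + 0 = 2.

2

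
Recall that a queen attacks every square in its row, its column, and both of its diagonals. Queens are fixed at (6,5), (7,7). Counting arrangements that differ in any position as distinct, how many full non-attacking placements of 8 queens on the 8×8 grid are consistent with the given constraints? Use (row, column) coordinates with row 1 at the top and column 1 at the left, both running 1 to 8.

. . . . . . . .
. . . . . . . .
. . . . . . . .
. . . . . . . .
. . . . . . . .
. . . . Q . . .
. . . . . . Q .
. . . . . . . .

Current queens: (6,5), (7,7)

4

Branch on row 1: col 2 → 1; col 3 → 2; col 4 → 0; col 6 → 0; col 8 → 1.
Sum: 1 + 2 + 0 + 0 + 1 = 4.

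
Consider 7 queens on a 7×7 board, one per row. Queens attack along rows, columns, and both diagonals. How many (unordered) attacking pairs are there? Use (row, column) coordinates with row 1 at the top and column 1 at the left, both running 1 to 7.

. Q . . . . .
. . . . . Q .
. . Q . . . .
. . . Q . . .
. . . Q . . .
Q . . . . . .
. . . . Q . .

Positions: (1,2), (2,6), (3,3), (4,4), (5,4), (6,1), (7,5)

Same column: (4,4)–(5,4) (column 4).
Same diagonal: (2,6)–(4,4) (|2−4| = |6−4| = 2); (3,3)–(4,4) (|3−4| = |3−4| = 1).
Total attacking pairs: 3.

3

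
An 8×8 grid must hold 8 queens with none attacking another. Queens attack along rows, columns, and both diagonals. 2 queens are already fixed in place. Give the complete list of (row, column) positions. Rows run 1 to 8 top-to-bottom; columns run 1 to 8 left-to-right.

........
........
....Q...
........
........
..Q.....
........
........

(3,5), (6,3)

(1,4) (2,1) (3,5) (4,8) (5,6) (6,3) (7,7) (8,2)

Row 1: attacked by (3,5)→{3,5,7}; (6,3)→{3,8}. Safe: 1, 2, 4, 6. Place at column 4.
Row 2: attacked by (1,4)→{3,4,5}; (3,5)→{4,5,6}; (6,3)→{3,7}. Safe: 1, 2, 8. Place at column 1.
Row 4: attacked by (1,4)→{1,4,7}; (2,1)→{1,3}; (3,5)→{4,5,6}; (6,3)→{1,3,5}. Safe: 2, 8. Place at column 8.
Row 5: attacked by (1,4)→{4,8}; (2,1)→{1,4}; (3,5)→{3,5,7}; (4,8)→{7,8}; (6,3)→{2,3,4}. Safe: 6. Place at column 6.
Row 7: attacked by (1,4)→{4}; (2,1)→{1,6}; (3,5)→{1,5}; (4,8)→{5,8}; (5,6)→{4,6,8}; (6,3)→{2,3,4}. Safe: 7. Place at column 7.
Row 8: attacked by (1,4)→{4}; (2,1)→{1,7}; (3,5)→{5}; (4,8)→{4,8}; (5,6)→{3,6}; (6,3)→{1,3,5}; (7,7)→{6,7,8}. Safe: 2. Place at column 2.
Columns [4, 1, 5, 8, 6, 3, 7, 2], r−c [-3, 1, -2, -4, -1, 3, 0, 6], r+c [5, 3, 8, 12, 11, 9, 14, 10] are all distinct, so no two queens attack.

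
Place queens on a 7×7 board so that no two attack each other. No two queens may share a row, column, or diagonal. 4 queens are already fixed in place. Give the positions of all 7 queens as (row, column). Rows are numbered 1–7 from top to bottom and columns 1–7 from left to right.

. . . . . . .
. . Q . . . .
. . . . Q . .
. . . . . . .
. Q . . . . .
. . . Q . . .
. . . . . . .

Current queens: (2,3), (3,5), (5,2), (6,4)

(1,1) (2,3) (3,5) (4,7) (5,2) (6,4) (7,6)

Row 1: attacked by (2,3)→{2,3,4}; (3,5)→{3,5,7}; (5,2)→{2,6}; (6,4)→{4}. Safe: 1. Place at column 1.
Row 4: attacked by (1,1)→{1,4}; (2,3)→{1,3,5}; (3,5)→{4,5,6}; (5,2)→{1,2,3}; (6,4)→{2,4,6}. Safe: 7. Place at column 7.
Row 7: attacked by (1,1)→{1,7}; (2,3)→{3}; (3,5)→{1,5}; (4,7)→{4,7}; (5,2)→{2,4}; (6,4)→{3,4,5}. Safe: 6. Place at column 6.
Columns [1, 3, 5, 7, 2, 4, 6], r−c [0, -1, -2, -3, 3, 2, 1], r+c [2, 5, 8, 11, 7, 10, 13] are all distinct, so no two queens attack.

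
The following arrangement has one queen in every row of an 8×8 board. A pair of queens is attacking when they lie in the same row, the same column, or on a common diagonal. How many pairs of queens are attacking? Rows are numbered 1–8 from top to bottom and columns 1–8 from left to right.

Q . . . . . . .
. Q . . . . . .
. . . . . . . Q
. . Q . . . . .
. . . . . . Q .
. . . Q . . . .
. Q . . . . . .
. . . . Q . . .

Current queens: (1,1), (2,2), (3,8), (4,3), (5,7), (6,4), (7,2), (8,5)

Same column: (2,2)–(7,2) (column 2).
Same diagonal: (1,1)–(2,2) (|1−2| = |1−2| = 1).
Total attacking pairs: 2.

2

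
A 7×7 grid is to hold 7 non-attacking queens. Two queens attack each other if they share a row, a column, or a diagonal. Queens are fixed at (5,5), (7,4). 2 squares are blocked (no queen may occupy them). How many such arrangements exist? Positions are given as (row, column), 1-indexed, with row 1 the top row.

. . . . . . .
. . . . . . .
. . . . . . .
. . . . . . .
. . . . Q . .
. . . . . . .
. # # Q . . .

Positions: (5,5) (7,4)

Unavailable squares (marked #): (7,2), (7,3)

Branch on row 1: col 2 → 0; col 3 → 1; col 6 → 0; col 7 → 1.
Sum: 0 + 1 + 0 + 1 = 2.

2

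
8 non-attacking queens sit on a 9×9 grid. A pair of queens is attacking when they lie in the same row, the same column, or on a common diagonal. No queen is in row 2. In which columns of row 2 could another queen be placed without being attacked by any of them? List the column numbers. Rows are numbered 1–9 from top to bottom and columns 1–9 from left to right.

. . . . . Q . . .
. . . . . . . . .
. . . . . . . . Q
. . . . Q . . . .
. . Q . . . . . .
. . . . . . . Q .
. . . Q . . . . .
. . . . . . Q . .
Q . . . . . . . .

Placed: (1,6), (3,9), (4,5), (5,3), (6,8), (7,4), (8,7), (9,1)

(1,6) attacks row 2 at column 6 and diagonals 5, 7.
(3,9) attacks row 2 at column 9 and diagonals 8.
(4,5) attacks row 2 at column 5 and diagonals 3, 7.
(5,3) attacks row 2 at column 3 and diagonals 6.
(6,8) attacks row 2 at column 8 and diagonals 4.
(7,4) attacks row 2 at column 4 and diagonals 9.
(8,7) attacks row 2 at column 7 and diagonals 1.
(9,1) attacks row 2 at column 1 and diagonals 8.
Attacked columns: {1, 3, 4, 5, 6, 7, 8, 9}. Safe: {2}.

columns 2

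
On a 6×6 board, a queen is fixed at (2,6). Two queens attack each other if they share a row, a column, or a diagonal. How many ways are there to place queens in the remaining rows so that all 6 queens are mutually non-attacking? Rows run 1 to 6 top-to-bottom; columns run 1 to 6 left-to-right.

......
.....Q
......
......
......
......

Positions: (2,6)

1

Branch on row 1: col 1 → 0; col 2 → 0; col 3 → 1; col 4 → 0.
Sum: 0 + 0 + 1 + 0 = 1.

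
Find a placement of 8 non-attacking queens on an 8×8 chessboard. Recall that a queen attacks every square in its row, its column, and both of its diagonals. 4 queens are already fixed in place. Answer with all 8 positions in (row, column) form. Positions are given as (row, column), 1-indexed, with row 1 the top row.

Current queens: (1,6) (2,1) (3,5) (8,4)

(1,6) (2,1) (3,5) (4,2) (5,8) (6,3) (7,7) (8,4)

Row 4: attacked by (1,6)→{3,6}; (2,1)→{1,3}; (3,5)→{4,5,6}; (8,4)→{4,8}. Safe: 2, 7. Place at column 2.
Row 5: attacked by (1,6)→{2,6}; (2,1)→{1,4}; (3,5)→{3,5,7}; (4,2)→{1,2,3}; (8,4)→{1,4,7}. Safe: 8. Place at column 8.
Row 6: attacked by (1,6)→{1,6}; (2,1)→{1,5}; (3,5)→{2,5,8}; (4,2)→{2,4}; (5,8)→{7,8}; (8,4)→{2,4,6}. Safe: 3. Place at column 3.
Row 7: attacked by (1,6)→{6}; (2,1)→{1,6}; (3,5)→{1,5}; (4,2)→{2,5}; (5,8)→{6,8}; (6,3)→{2,3,4}; (8,4)→{3,4,5}. Safe: 7. Place at column 7.
Columns [6, 1, 5, 2, 8, 3, 7, 4], r−c [-5, 1, -2, 2, -3, 3, 0, 4], r+c [7, 3, 8, 6, 13, 9, 14, 12] are all distinct, so no two queens attack.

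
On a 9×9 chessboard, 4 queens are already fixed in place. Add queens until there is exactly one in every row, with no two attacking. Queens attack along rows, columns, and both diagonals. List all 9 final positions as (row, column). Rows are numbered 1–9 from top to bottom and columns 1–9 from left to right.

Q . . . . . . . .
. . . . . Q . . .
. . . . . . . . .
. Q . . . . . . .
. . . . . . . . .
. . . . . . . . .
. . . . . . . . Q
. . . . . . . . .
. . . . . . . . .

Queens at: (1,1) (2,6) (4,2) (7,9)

Row 3: attacked by (1,1)→{1,3}; (2,6)→{5,6,7}; (4,2)→{1,2,3}; (7,9)→{5,9}. Safe: 4, 8. Place at column 4.
Row 5: attacked by (1,1)→{1,5}; (2,6)→{3,6,9}; (3,4)→{2,4,6}; (4,2)→{1,2,3}; (7,9)→{7,9}. Safe: 8. Place at column 8.
Row 6: attacked by (1,1)→{1,6}; (2,6)→{2,6}; (3,4)→{1,4,7}; (4,2)→{2,4}; (5,8)→{7,8,9}; (7,9)→{8,9}. Safe: 3, 5. Place at column 3.
Row 8: attacked by (1,1)→{1,8}; (2,6)→{6}; (3,4)→{4,9}; (4,2)→{2,6}; (5,8)→{5,8}; (6,3)→{1,3,5}; (7,9)→{8,9}. Safe: 7. Place at column 7.
Row 9: attacked by (1,1)→{1,9}; (2,6)→{6}; (3,4)→{4}; (4,2)→{2,7}; (5,8)→{4,8}; (6,3)→{3,6}; (7,9)→{7,9}; (8,7)→{6,7,8}. Safe: 5. Place at column 5.
Columns [1, 6, 4, 2, 8, 3, 9, 7, 5], r−c [0, -4, -1, 2, -3, 3, -2, 1, 4], r+c [2, 8, 7, 6, 13, 9, 16, 15, 14] are all distinct, so no two queens attack.

(1,1) (2,6) (3,4) (4,2) (5,8) (6,3) (7,9) (8,7) (9,5)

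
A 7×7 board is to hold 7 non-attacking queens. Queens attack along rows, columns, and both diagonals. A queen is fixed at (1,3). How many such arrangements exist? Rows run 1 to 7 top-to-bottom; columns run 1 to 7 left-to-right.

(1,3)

6

Branch on row 2: col 1 → 2; col 5 → 1; col 6 → 1; col 7 → 2.
Sum: 2 + 1 + 1 + 2 = 6.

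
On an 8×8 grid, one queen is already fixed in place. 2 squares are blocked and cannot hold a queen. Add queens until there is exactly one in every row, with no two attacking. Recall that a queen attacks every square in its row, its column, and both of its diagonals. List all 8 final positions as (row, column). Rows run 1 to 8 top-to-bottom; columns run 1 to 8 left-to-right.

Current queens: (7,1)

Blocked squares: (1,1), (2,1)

Row 1: attacked by (7,1)→{1,7}. Blocked: 1. Safe: 2, 3, 4, 5, 6, 8. Place at column 6.
Row 2: attacked by (1,6)→{5,6,7}; (7,1)→{1,6}. Blocked: 1. Safe: 2, 3, 4, 8. Place at column 3.
Row 3: attacked by (1,6)→{4,6,8}; (2,3)→{2,3,4}; (7,1)→{1,5}. Safe: 7. Place at column 7.
Row 4: attacked by (1,6)→{3,6}; (2,3)→{1,3,5}; (3,7)→{6,7,8}; (7,1)→{1,4}. Safe: 2. Place at column 2.
Row 5: attacked by (1,6)→{2,6}; (2,3)→{3,6}; (3,7)→{5,7}; (4,2)→{1,2,3}; (7,1)→{1,3}. Safe: 4, 8. Place at column 4.
Row 6: attacked by (1,6)→{1,6}; (2,3)→{3,7}; (3,7)→{4,7}; (4,2)→{2,4}; (5,4)→{3,4,5}; (7,1)→{1,2}. Safe: 8. Place at column 8.
Row 8: attacked by (1,6)→{6}; (2,3)→{3}; (3,7)→{2,7}; (4,2)→{2,6}; (5,4)→{1,4,7}; (6,8)→{6,8}; (7,1)→{1,2}. Safe: 5. Place at column 5.
Columns [6, 3, 7, 2, 4, 8, 1, 5], r−c [-5, -1, -4, 2, 1, -2, 6, 3], r+c [7, 5, 10, 6, 9, 14, 8, 13] are all distinct, so no two queens attack.

(1,6) (2,3) (3,7) (4,2) (5,4) (6,8) (7,1) (8,5)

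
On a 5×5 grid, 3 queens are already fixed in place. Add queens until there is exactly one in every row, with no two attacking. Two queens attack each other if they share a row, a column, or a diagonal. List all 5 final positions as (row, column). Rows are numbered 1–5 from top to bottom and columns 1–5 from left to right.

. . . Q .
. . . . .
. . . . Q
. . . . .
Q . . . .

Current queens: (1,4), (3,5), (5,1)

Row 2: attacked by (1,4)→{3,4,5}; (3,5)→{4,5}; (5,1)→{1,4}. Safe: 2. Place at column 2.
Row 4: attacked by (1,4)→{1,4}; (2,2)→{2,4}; (3,5)→{4,5}; (5,1)→{1,2}. Safe: 3. Place at column 3.
Columns [4, 2, 5, 3, 1], r−c [-3, 0, -2, 1, 4], r+c [5, 4, 8, 7, 6] are all distinct, so no two queens attack.

(1,4) (2,2) (3,5) (4,3) (5,1)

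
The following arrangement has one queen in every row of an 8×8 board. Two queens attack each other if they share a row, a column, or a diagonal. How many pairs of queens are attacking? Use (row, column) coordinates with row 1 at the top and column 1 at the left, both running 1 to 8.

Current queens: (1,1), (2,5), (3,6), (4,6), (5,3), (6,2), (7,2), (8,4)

Same column: (3,6)–(4,6) (column 6); (6,2)–(7,2) (column 2).
Same diagonal: (2,5)–(3,6) (|2−3| = |5−6| = 1); (3,6)–(7,2) (|3−7| = |6−2| = 4); (5,3)–(6,2) (|5−6| = |3−2| = 1); (6,2)–(8,4) (|6−8| = |2−4| = 2).
Total attacking pairs: 6.

6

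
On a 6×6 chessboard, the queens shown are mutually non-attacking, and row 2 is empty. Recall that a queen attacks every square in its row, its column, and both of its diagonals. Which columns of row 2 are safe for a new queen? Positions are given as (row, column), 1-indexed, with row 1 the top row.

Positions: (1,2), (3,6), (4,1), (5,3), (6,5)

columns 4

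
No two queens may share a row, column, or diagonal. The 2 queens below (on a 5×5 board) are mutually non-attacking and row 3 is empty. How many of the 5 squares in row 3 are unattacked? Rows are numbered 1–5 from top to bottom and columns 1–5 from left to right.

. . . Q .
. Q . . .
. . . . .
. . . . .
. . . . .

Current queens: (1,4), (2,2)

1

(1,4) attacks row 3 at column 4 and diagonals 2.
(2,2) attacks row 3 at column 2 and diagonals 1, 3.
Attacked columns: {1, 2, 3, 4}. Safe: {5}.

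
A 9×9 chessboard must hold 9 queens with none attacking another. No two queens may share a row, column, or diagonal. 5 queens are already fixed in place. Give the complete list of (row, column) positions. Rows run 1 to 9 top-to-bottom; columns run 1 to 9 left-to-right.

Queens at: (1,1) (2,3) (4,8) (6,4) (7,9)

Row 3: attacked by (1,1)→{1,3}; (2,3)→{2,3,4}; (4,8)→{7,8,9}; (6,4)→{1,4,7}; (7,9)→{5,9}. Safe: 6. Place at column 6.
Row 5: attacked by (1,1)→{1,5}; (2,3)→{3,6}; (3,6)→{4,6,8}; (4,8)→{7,8,9}; (6,4)→{3,4,5}; (7,9)→{7,9}. Safe: 2. Place at column 2.
Row 8: attacked by (1,1)→{1,8}; (2,3)→{3,9}; (3,6)→{1,6}; (4,8)→{4,8}; (5,2)→{2,5}; (6,4)→{2,4,6}; (7,9)→{8,9}. Safe: 7. Place at column 7.
Row 9: attacked by (1,1)→{1,9}; (2,3)→{3}; (3,6)→{6}; (4,8)→{3,8}; (5,2)→{2,6}; (6,4)→{1,4,7}; (7,9)→{7,9}; (8,7)→{6,7,8}. Safe: 5. Place at column 5.
Columns [1, 3, 6, 8, 2, 4, 9, 7, 5], r−c [0, -1, -3, -4, 3, 2, -2, 1, 4], r+c [2, 5, 9, 12, 7, 10, 16, 15, 14] are all distinct, so no two queens attack.

(1,1) (2,3) (3,6) (4,8) (5,2) (6,4) (7,9) (8,7) (9,5)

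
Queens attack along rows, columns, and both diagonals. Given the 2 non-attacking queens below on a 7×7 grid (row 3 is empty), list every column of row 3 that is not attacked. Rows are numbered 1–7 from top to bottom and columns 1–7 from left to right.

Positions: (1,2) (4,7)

(1,2) attacks row 3 at column 2 and diagonals 4.
(4,7) attacks row 3 at column 7 and diagonals 6.
Attacked columns: {2, 4, 6, 7}. Safe: {1, 3, 5}.

columns 1, 3, 5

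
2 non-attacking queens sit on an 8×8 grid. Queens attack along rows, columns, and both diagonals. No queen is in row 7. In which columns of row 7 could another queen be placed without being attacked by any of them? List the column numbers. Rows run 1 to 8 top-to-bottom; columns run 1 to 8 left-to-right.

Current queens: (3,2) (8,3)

columns 1, 5, 7, 8

(3,2) attacks row 7 at column 2 and diagonals 6.
(8,3) attacks row 7 at column 3 and diagonals 2, 4.
Attacked columns: {2, 3, 4, 6}. Safe: {1, 5, 7, 8}.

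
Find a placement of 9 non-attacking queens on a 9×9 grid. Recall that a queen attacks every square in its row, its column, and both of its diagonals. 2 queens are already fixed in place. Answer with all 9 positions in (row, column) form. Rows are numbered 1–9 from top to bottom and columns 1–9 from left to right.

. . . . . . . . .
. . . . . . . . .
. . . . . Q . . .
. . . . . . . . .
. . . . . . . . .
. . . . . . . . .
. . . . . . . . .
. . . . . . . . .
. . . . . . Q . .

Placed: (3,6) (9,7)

(1,5) (2,1) (3,6) (4,4) (5,2) (6,8) (7,3) (8,9) (9,7)

Row 1: attacked by (3,6)→{4,6,8}; (9,7)→{7}. Safe: 1, 2, 3, 5, 9. Place at column 5.
Row 2: attacked by (1,5)→{4,5,6}; (3,6)→{5,6,7}; (9,7)→{7}. Safe: 1, 2, 3, 8, 9. Place at column 1.
Row 4: attacked by (1,5)→{2,5,8}; (2,1)→{1,3}; (3,6)→{5,6,7}; (9,7)→{2,7}. Safe: 4, 9. Place at column 4.
Row 5: attacked by (1,5)→{1,5,9}; (2,1)→{1,4}; (3,6)→{4,6,8}; (4,4)→{3,4,5}; (9,7)→{3,7}. Safe: 2. Place at column 2.
Row 6: attacked by (1,5)→{5}; (2,1)→{1,5}; (3,6)→{3,6,9}; (4,4)→{2,4,6}; (5,2)→{1,2,3}; (9,7)→{4,7}. Safe: 8. Place at column 8.
Row 7: attacked by (1,5)→{5}; (2,1)→{1,6}; (3,6)→{2,6}; (4,4)→{1,4,7}; (5,2)→{2,4}; (6,8)→{7,8,9}; (9,7)→{5,7,9}. Safe: 3. Place at column 3.
Row 8: attacked by (1,5)→{5}; (2,1)→{1,7}; (3,6)→{1,6}; (4,4)→{4,8}; (5,2)→{2,5}; (6,8)→{6,8}; (7,3)→{2,3,4}; (9,7)→{6,7,8}. Safe: 9. Place at column 9.
Columns [5, 1, 6, 4, 2, 8, 3, 9, 7], r−c [-4, 1, -3, 0, 3, -2, 4, -1, 2], r+c [6, 3, 9, 8, 7, 14, 10, 17, 16] are all distinct, so no two queens attack.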